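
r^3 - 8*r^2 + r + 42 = (r - 7)*(r - 3)*(r + 2)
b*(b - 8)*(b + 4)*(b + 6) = b^4 + 2*b^3 - 56*b^2 - 192*b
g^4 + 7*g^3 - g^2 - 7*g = g*(g - 1)*(g + 1)*(g + 7)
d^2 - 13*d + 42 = (d - 7)*(d - 6)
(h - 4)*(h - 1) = h^2 - 5*h + 4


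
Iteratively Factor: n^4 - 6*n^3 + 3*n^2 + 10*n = (n + 1)*(n^3 - 7*n^2 + 10*n) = (n - 2)*(n + 1)*(n^2 - 5*n) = (n - 5)*(n - 2)*(n + 1)*(n)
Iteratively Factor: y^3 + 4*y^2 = (y)*(y^2 + 4*y) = y*(y + 4)*(y)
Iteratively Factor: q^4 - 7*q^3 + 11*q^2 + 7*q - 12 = (q - 4)*(q^3 - 3*q^2 - q + 3) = (q - 4)*(q + 1)*(q^2 - 4*q + 3) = (q - 4)*(q - 3)*(q + 1)*(q - 1)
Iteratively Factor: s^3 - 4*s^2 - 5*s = (s - 5)*(s^2 + s) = s*(s - 5)*(s + 1)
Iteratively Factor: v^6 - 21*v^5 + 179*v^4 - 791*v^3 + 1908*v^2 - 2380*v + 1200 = (v - 5)*(v^5 - 16*v^4 + 99*v^3 - 296*v^2 + 428*v - 240) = (v - 5)*(v - 2)*(v^4 - 14*v^3 + 71*v^2 - 154*v + 120) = (v - 5)^2*(v - 2)*(v^3 - 9*v^2 + 26*v - 24) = (v - 5)^2*(v - 3)*(v - 2)*(v^2 - 6*v + 8) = (v - 5)^2*(v - 3)*(v - 2)^2*(v - 4)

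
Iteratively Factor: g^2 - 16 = (g - 4)*(g + 4)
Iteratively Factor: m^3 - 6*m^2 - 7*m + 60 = (m + 3)*(m^2 - 9*m + 20) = (m - 5)*(m + 3)*(m - 4)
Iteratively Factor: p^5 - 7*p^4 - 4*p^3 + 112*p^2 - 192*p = (p - 4)*(p^4 - 3*p^3 - 16*p^2 + 48*p) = p*(p - 4)*(p^3 - 3*p^2 - 16*p + 48) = p*(p - 4)^2*(p^2 + p - 12) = p*(p - 4)^2*(p - 3)*(p + 4)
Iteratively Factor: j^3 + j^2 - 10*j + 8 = (j - 2)*(j^2 + 3*j - 4) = (j - 2)*(j - 1)*(j + 4)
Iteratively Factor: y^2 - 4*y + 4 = (y - 2)*(y - 2)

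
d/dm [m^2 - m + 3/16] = 2*m - 1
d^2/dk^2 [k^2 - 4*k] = 2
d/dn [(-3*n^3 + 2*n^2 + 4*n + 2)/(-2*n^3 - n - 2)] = 2*(2*n^4 + 11*n^3 + 14*n^2 - 4*n - 3)/(4*n^6 + 4*n^4 + 8*n^3 + n^2 + 4*n + 4)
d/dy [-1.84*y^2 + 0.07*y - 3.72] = 0.07 - 3.68*y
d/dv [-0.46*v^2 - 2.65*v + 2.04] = -0.92*v - 2.65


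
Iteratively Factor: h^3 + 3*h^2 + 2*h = (h + 1)*(h^2 + 2*h) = h*(h + 1)*(h + 2)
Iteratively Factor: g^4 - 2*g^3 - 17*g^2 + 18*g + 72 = (g + 3)*(g^3 - 5*g^2 - 2*g + 24) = (g - 4)*(g + 3)*(g^2 - g - 6) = (g - 4)*(g - 3)*(g + 3)*(g + 2)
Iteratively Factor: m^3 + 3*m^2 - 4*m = (m)*(m^2 + 3*m - 4) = m*(m + 4)*(m - 1)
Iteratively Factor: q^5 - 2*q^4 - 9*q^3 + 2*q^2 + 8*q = (q + 1)*(q^4 - 3*q^3 - 6*q^2 + 8*q) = (q + 1)*(q + 2)*(q^3 - 5*q^2 + 4*q) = (q - 1)*(q + 1)*(q + 2)*(q^2 - 4*q) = q*(q - 1)*(q + 1)*(q + 2)*(q - 4)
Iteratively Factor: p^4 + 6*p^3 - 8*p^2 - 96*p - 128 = (p + 4)*(p^3 + 2*p^2 - 16*p - 32) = (p + 2)*(p + 4)*(p^2 - 16) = (p - 4)*(p + 2)*(p + 4)*(p + 4)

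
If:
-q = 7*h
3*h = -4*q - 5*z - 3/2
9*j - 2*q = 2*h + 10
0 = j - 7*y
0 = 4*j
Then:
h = 5/6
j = 0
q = -35/6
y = 0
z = 58/15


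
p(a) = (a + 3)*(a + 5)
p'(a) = 2*a + 8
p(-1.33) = 6.13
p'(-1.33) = 5.34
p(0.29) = 17.40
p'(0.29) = 8.58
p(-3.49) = -0.74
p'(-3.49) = 1.02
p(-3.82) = -0.97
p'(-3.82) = 0.36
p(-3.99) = -1.00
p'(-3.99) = 0.02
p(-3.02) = -0.04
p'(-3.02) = 1.96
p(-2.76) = 0.54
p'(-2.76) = 2.48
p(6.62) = 111.78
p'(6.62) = 21.24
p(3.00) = 48.00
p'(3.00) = 14.00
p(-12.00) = 63.00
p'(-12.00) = -16.00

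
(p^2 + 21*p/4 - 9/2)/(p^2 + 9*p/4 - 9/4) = (p + 6)/(p + 3)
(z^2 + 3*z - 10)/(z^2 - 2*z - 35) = (z - 2)/(z - 7)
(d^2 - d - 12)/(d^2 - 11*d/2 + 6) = 2*(d + 3)/(2*d - 3)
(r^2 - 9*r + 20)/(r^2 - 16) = (r - 5)/(r + 4)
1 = 1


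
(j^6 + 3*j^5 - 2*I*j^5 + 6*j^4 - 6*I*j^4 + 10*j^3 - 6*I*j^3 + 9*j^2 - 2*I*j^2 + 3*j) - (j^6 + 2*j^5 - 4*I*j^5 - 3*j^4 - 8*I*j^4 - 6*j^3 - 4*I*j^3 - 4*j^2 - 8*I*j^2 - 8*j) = j^5 + 2*I*j^5 + 9*j^4 + 2*I*j^4 + 16*j^3 - 2*I*j^3 + 13*j^2 + 6*I*j^2 + 11*j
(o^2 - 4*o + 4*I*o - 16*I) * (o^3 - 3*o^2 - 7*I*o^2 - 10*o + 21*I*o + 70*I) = o^5 - 7*o^4 - 3*I*o^4 + 30*o^3 + 21*I*o^3 - 156*o^2 - 6*I*o^2 + 56*o - 120*I*o + 1120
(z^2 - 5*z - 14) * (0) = 0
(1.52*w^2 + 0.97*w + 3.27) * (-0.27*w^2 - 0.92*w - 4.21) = -0.4104*w^4 - 1.6603*w^3 - 8.1745*w^2 - 7.0921*w - 13.7667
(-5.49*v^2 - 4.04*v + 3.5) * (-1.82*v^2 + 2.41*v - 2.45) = 9.9918*v^4 - 5.8781*v^3 - 2.6559*v^2 + 18.333*v - 8.575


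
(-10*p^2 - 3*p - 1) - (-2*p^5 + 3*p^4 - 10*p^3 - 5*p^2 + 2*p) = 2*p^5 - 3*p^4 + 10*p^3 - 5*p^2 - 5*p - 1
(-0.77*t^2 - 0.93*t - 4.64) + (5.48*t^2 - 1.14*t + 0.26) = 4.71*t^2 - 2.07*t - 4.38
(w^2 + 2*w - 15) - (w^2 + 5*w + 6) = -3*w - 21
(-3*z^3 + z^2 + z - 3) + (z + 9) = -3*z^3 + z^2 + 2*z + 6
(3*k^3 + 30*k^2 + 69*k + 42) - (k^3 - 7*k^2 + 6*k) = 2*k^3 + 37*k^2 + 63*k + 42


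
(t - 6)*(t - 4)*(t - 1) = t^3 - 11*t^2 + 34*t - 24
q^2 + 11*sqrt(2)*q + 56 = (q + 4*sqrt(2))*(q + 7*sqrt(2))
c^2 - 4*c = c*(c - 4)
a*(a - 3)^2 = a^3 - 6*a^2 + 9*a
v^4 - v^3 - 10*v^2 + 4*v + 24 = (v - 3)*(v - 2)*(v + 2)^2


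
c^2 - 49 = (c - 7)*(c + 7)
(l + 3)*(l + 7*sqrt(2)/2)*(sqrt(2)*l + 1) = sqrt(2)*l^3 + 3*sqrt(2)*l^2 + 8*l^2 + 7*sqrt(2)*l/2 + 24*l + 21*sqrt(2)/2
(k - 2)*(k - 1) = k^2 - 3*k + 2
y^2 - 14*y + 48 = (y - 8)*(y - 6)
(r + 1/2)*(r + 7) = r^2 + 15*r/2 + 7/2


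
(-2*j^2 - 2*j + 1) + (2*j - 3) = -2*j^2 - 2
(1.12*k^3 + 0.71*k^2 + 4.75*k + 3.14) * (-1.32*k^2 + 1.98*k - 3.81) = -1.4784*k^5 + 1.2804*k^4 - 9.1314*k^3 + 2.5551*k^2 - 11.8803*k - 11.9634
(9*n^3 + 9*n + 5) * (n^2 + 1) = 9*n^5 + 18*n^3 + 5*n^2 + 9*n + 5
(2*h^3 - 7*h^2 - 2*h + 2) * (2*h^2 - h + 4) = 4*h^5 - 16*h^4 + 11*h^3 - 22*h^2 - 10*h + 8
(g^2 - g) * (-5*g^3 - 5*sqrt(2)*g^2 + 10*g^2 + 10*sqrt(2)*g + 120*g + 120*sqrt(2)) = -5*g^5 - 5*sqrt(2)*g^4 + 15*g^4 + 15*sqrt(2)*g^3 + 110*g^3 - 120*g^2 + 110*sqrt(2)*g^2 - 120*sqrt(2)*g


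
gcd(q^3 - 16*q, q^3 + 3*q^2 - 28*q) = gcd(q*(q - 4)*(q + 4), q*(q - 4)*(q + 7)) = q^2 - 4*q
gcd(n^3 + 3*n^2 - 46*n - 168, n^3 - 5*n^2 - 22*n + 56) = n^2 - 3*n - 28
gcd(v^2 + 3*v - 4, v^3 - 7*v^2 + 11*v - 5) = v - 1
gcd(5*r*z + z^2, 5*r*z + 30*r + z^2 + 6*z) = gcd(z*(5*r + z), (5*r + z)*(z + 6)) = 5*r + z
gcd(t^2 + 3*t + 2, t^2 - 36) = 1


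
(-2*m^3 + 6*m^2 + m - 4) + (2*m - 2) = -2*m^3 + 6*m^2 + 3*m - 6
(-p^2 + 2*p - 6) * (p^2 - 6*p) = -p^4 + 8*p^3 - 18*p^2 + 36*p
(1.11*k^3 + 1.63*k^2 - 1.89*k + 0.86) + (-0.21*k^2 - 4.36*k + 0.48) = 1.11*k^3 + 1.42*k^2 - 6.25*k + 1.34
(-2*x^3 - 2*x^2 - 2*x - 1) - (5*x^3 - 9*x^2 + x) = -7*x^3 + 7*x^2 - 3*x - 1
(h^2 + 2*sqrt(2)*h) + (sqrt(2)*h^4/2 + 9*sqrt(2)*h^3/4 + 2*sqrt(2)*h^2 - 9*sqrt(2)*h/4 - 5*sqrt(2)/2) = sqrt(2)*h^4/2 + 9*sqrt(2)*h^3/4 + h^2 + 2*sqrt(2)*h^2 - sqrt(2)*h/4 - 5*sqrt(2)/2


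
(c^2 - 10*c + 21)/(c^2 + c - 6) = (c^2 - 10*c + 21)/(c^2 + c - 6)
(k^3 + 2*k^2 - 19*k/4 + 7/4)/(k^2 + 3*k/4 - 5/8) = 2*(2*k^2 + 5*k - 7)/(4*k + 5)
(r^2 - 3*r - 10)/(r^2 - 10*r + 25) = (r + 2)/(r - 5)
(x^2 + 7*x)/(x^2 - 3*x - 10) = x*(x + 7)/(x^2 - 3*x - 10)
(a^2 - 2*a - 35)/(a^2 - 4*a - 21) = (a + 5)/(a + 3)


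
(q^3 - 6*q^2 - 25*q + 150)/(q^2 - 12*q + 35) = (q^2 - q - 30)/(q - 7)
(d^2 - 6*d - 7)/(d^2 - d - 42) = (d + 1)/(d + 6)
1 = 1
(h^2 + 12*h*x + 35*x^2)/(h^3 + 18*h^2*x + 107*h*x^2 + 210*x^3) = 1/(h + 6*x)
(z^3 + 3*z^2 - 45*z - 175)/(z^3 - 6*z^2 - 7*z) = (z^2 + 10*z + 25)/(z*(z + 1))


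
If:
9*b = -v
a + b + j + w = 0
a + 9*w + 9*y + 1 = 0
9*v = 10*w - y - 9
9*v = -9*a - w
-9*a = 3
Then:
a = -1/3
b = -325/13122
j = -4171/6561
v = 325/1458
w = 161/162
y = -173/162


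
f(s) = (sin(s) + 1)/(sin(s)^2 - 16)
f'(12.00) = -0.05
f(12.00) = -0.03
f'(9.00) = 0.06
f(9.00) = -0.09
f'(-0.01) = -0.06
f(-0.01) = -0.06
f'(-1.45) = -0.01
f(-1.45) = -0.00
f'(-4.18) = 0.04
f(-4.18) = -0.12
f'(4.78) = -0.00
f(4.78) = -0.00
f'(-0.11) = -0.06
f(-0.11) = -0.06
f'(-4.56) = 0.01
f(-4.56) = -0.13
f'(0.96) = -0.04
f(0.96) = -0.12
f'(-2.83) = 0.06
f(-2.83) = -0.04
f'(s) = -2*(sin(s) + 1)*sin(s)*cos(s)/(sin(s)^2 - 16)^2 + cos(s)/(sin(s)^2 - 16)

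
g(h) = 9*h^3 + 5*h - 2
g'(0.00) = 5.00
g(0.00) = -2.00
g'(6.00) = 977.00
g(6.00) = 1972.00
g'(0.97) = 30.40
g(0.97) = 11.06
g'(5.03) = 688.12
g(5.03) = 1168.52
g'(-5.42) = 798.16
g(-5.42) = -1462.08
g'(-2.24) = 140.48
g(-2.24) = -114.35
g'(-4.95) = 666.57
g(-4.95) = -1118.34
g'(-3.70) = 374.63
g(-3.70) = -476.38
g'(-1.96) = 108.72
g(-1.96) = -79.57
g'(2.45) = 167.07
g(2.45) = 142.61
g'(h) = 27*h^2 + 5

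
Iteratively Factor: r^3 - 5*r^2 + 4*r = (r - 4)*(r^2 - r) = r*(r - 4)*(r - 1)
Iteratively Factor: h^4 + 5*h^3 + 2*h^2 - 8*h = (h + 2)*(h^3 + 3*h^2 - 4*h) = (h - 1)*(h + 2)*(h^2 + 4*h) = h*(h - 1)*(h + 2)*(h + 4)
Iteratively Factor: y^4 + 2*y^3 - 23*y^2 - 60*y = (y)*(y^3 + 2*y^2 - 23*y - 60) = y*(y - 5)*(y^2 + 7*y + 12) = y*(y - 5)*(y + 4)*(y + 3)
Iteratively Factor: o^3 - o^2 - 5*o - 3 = (o - 3)*(o^2 + 2*o + 1) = (o - 3)*(o + 1)*(o + 1)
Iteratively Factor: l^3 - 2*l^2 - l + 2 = (l - 2)*(l^2 - 1) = (l - 2)*(l - 1)*(l + 1)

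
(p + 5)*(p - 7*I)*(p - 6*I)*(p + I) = p^4 + 5*p^3 - 12*I*p^3 - 29*p^2 - 60*I*p^2 - 145*p - 42*I*p - 210*I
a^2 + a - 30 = (a - 5)*(a + 6)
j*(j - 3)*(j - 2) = j^3 - 5*j^2 + 6*j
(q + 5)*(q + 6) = q^2 + 11*q + 30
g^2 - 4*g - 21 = (g - 7)*(g + 3)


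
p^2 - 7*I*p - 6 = (p - 6*I)*(p - I)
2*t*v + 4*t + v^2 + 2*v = (2*t + v)*(v + 2)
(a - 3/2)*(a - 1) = a^2 - 5*a/2 + 3/2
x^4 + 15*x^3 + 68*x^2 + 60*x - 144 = (x - 1)*(x + 4)*(x + 6)^2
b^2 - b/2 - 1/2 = (b - 1)*(b + 1/2)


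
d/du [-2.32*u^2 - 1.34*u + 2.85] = -4.64*u - 1.34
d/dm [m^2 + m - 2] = 2*m + 1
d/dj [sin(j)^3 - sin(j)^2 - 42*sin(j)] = (3*sin(j)^2 - 2*sin(j) - 42)*cos(j)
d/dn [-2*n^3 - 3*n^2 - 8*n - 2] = -6*n^2 - 6*n - 8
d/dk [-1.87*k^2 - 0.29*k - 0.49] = -3.74*k - 0.29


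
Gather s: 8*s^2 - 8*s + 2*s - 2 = 8*s^2 - 6*s - 2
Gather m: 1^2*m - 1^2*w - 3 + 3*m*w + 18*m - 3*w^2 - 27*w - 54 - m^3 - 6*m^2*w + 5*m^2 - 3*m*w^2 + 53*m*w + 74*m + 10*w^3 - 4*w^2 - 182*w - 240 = -m^3 + m^2*(5 - 6*w) + m*(-3*w^2 + 56*w + 93) + 10*w^3 - 7*w^2 - 210*w - 297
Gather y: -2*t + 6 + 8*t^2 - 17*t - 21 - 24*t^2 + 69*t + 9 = -16*t^2 + 50*t - 6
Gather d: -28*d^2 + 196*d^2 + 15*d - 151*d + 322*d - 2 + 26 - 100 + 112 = 168*d^2 + 186*d + 36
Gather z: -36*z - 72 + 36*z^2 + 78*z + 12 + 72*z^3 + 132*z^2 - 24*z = 72*z^3 + 168*z^2 + 18*z - 60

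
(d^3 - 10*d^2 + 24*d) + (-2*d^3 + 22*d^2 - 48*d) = -d^3 + 12*d^2 - 24*d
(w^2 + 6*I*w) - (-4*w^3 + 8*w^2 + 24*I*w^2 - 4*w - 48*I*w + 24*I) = 4*w^3 - 7*w^2 - 24*I*w^2 + 4*w + 54*I*w - 24*I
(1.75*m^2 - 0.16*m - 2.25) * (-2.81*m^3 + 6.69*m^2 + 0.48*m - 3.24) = -4.9175*m^5 + 12.1571*m^4 + 6.0921*m^3 - 20.7993*m^2 - 0.5616*m + 7.29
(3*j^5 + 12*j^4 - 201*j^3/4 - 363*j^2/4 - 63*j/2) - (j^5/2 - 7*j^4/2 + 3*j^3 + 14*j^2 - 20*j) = 5*j^5/2 + 31*j^4/2 - 213*j^3/4 - 419*j^2/4 - 23*j/2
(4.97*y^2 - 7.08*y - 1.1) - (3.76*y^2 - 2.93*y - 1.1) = 1.21*y^2 - 4.15*y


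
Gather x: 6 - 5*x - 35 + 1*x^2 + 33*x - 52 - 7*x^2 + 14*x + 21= -6*x^2 + 42*x - 60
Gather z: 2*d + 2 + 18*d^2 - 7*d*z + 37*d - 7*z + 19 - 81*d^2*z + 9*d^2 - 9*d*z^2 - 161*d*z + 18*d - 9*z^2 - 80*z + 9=27*d^2 + 57*d + z^2*(-9*d - 9) + z*(-81*d^2 - 168*d - 87) + 30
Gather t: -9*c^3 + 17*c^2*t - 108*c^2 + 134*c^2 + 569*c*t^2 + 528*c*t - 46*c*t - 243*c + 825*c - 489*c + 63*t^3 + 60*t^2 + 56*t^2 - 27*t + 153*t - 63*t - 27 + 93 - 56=-9*c^3 + 26*c^2 + 93*c + 63*t^3 + t^2*(569*c + 116) + t*(17*c^2 + 482*c + 63) + 10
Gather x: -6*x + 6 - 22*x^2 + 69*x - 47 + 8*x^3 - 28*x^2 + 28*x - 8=8*x^3 - 50*x^2 + 91*x - 49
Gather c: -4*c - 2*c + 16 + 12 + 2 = 30 - 6*c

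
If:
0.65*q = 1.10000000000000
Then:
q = 1.69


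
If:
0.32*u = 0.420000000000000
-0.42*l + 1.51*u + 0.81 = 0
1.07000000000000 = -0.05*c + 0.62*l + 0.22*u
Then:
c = 66.80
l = 6.65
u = 1.31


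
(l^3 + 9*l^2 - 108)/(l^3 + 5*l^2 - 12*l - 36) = (l + 6)/(l + 2)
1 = 1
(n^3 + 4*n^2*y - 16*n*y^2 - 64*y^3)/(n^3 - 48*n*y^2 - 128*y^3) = (-n + 4*y)/(-n + 8*y)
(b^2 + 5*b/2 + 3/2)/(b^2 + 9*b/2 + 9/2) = (b + 1)/(b + 3)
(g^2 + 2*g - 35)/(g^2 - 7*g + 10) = (g + 7)/(g - 2)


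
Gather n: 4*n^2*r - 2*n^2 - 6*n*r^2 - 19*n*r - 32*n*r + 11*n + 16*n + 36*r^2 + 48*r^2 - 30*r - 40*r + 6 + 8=n^2*(4*r - 2) + n*(-6*r^2 - 51*r + 27) + 84*r^2 - 70*r + 14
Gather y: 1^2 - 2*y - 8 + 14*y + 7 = 12*y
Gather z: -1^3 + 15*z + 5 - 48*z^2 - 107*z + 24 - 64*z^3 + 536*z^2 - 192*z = -64*z^3 + 488*z^2 - 284*z + 28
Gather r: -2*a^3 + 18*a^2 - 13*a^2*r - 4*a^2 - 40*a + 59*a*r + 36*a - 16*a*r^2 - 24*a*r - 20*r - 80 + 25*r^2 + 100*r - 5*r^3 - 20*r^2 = -2*a^3 + 14*a^2 - 4*a - 5*r^3 + r^2*(5 - 16*a) + r*(-13*a^2 + 35*a + 80) - 80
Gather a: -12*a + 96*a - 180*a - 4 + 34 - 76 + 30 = -96*a - 16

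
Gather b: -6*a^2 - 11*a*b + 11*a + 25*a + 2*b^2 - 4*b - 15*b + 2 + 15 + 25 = -6*a^2 + 36*a + 2*b^2 + b*(-11*a - 19) + 42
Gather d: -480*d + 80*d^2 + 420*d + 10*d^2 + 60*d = 90*d^2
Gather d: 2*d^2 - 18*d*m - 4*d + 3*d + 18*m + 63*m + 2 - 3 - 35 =2*d^2 + d*(-18*m - 1) + 81*m - 36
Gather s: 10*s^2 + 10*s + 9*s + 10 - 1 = 10*s^2 + 19*s + 9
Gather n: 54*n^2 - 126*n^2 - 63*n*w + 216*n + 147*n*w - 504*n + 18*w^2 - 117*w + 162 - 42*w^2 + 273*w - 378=-72*n^2 + n*(84*w - 288) - 24*w^2 + 156*w - 216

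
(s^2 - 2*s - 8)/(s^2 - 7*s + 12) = (s + 2)/(s - 3)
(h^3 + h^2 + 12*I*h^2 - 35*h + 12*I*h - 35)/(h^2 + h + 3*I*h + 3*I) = (h^2 + 12*I*h - 35)/(h + 3*I)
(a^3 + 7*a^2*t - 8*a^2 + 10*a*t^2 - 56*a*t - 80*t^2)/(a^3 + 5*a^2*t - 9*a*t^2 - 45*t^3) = (-a^2 - 2*a*t + 8*a + 16*t)/(-a^2 + 9*t^2)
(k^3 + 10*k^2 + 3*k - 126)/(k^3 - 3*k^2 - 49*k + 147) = (k + 6)/(k - 7)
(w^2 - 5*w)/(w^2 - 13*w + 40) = w/(w - 8)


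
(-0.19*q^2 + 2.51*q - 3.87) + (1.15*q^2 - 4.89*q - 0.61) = 0.96*q^2 - 2.38*q - 4.48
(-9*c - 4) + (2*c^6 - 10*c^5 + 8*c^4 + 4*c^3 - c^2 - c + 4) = 2*c^6 - 10*c^5 + 8*c^4 + 4*c^3 - c^2 - 10*c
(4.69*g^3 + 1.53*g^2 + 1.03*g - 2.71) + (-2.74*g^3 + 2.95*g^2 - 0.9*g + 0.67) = 1.95*g^3 + 4.48*g^2 + 0.13*g - 2.04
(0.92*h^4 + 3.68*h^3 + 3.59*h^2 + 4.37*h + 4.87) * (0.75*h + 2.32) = 0.69*h^5 + 4.8944*h^4 + 11.2301*h^3 + 11.6063*h^2 + 13.7909*h + 11.2984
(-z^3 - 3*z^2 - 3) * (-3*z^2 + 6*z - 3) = 3*z^5 + 3*z^4 - 15*z^3 + 18*z^2 - 18*z + 9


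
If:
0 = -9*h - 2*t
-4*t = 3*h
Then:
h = 0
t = 0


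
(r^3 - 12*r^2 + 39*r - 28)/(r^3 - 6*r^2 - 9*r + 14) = (r - 4)/(r + 2)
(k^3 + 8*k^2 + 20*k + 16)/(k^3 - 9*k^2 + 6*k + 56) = (k^2 + 6*k + 8)/(k^2 - 11*k + 28)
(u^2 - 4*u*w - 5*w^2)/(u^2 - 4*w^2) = (u^2 - 4*u*w - 5*w^2)/(u^2 - 4*w^2)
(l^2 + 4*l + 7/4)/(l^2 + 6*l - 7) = (l^2 + 4*l + 7/4)/(l^2 + 6*l - 7)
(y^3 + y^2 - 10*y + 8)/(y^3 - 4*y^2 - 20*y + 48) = (y - 1)/(y - 6)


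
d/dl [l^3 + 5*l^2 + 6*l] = 3*l^2 + 10*l + 6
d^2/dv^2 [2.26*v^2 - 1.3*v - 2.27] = 4.52000000000000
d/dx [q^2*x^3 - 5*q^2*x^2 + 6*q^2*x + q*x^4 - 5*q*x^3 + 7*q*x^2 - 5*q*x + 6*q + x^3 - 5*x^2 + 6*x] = 3*q^2*x^2 - 10*q^2*x + 6*q^2 + 4*q*x^3 - 15*q*x^2 + 14*q*x - 5*q + 3*x^2 - 10*x + 6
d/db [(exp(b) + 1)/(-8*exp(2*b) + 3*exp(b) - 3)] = ((exp(b) + 1)*(16*exp(b) - 3) - 8*exp(2*b) + 3*exp(b) - 3)*exp(b)/(8*exp(2*b) - 3*exp(b) + 3)^2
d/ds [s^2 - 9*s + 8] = 2*s - 9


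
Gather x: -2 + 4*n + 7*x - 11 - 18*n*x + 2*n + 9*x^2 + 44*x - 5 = 6*n + 9*x^2 + x*(51 - 18*n) - 18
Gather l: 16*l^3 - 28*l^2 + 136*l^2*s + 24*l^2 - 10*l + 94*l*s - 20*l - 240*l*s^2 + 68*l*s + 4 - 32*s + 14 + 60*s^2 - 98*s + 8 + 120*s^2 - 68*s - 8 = 16*l^3 + l^2*(136*s - 4) + l*(-240*s^2 + 162*s - 30) + 180*s^2 - 198*s + 18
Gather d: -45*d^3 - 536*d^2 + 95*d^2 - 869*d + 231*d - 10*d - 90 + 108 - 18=-45*d^3 - 441*d^2 - 648*d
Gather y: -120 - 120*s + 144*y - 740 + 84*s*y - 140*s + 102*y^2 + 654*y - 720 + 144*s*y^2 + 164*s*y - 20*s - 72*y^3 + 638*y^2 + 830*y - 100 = -280*s - 72*y^3 + y^2*(144*s + 740) + y*(248*s + 1628) - 1680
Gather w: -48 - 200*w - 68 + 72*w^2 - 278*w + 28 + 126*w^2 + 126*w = 198*w^2 - 352*w - 88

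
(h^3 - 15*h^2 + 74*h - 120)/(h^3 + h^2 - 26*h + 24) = (h^2 - 11*h + 30)/(h^2 + 5*h - 6)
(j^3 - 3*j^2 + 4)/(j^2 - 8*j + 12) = (j^2 - j - 2)/(j - 6)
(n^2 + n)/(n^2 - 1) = n/(n - 1)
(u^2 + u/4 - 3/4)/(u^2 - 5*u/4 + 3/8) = 2*(u + 1)/(2*u - 1)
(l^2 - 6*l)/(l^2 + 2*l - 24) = l*(l - 6)/(l^2 + 2*l - 24)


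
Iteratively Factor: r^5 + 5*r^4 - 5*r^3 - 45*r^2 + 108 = (r - 2)*(r^4 + 7*r^3 + 9*r^2 - 27*r - 54) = (r - 2)*(r + 3)*(r^3 + 4*r^2 - 3*r - 18) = (r - 2)*(r + 3)^2*(r^2 + r - 6) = (r - 2)*(r + 3)^3*(r - 2)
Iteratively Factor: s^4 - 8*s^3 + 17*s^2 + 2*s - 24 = (s - 3)*(s^3 - 5*s^2 + 2*s + 8) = (s - 3)*(s - 2)*(s^2 - 3*s - 4) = (s - 3)*(s - 2)*(s + 1)*(s - 4)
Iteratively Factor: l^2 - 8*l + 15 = (l - 3)*(l - 5)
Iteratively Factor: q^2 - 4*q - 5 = (q - 5)*(q + 1)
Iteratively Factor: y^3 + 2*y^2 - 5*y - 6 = (y + 1)*(y^2 + y - 6) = (y + 1)*(y + 3)*(y - 2)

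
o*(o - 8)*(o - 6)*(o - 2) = o^4 - 16*o^3 + 76*o^2 - 96*o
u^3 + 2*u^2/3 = u^2*(u + 2/3)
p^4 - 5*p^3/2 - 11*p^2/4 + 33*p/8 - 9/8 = (p - 3)*(p - 1/2)^2*(p + 3/2)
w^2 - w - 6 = (w - 3)*(w + 2)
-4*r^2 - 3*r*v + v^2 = (-4*r + v)*(r + v)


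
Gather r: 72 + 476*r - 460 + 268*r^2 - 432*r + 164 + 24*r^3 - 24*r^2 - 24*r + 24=24*r^3 + 244*r^2 + 20*r - 200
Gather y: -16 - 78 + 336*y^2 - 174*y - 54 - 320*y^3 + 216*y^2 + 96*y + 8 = -320*y^3 + 552*y^2 - 78*y - 140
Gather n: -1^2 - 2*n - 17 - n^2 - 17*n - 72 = -n^2 - 19*n - 90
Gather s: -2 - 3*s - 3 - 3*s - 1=-6*s - 6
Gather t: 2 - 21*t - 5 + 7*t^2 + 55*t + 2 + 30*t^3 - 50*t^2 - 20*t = 30*t^3 - 43*t^2 + 14*t - 1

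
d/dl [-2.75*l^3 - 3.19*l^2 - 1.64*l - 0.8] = -8.25*l^2 - 6.38*l - 1.64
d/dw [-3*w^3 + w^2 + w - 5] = -9*w^2 + 2*w + 1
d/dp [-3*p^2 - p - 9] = -6*p - 1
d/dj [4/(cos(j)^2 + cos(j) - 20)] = 4*(2*cos(j) + 1)*sin(j)/(cos(j)^2 + cos(j) - 20)^2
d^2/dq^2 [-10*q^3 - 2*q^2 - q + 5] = -60*q - 4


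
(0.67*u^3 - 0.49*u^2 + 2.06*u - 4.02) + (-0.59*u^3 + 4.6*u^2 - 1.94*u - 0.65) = 0.0800000000000001*u^3 + 4.11*u^2 + 0.12*u - 4.67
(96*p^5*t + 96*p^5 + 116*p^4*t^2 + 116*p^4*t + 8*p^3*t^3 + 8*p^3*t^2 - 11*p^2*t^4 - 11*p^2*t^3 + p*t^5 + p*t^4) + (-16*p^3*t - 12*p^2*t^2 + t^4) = 96*p^5*t + 96*p^5 + 116*p^4*t^2 + 116*p^4*t + 8*p^3*t^3 + 8*p^3*t^2 - 16*p^3*t - 11*p^2*t^4 - 11*p^2*t^3 - 12*p^2*t^2 + p*t^5 + p*t^4 + t^4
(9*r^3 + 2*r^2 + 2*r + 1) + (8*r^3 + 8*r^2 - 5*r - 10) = 17*r^3 + 10*r^2 - 3*r - 9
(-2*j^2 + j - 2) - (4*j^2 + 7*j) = -6*j^2 - 6*j - 2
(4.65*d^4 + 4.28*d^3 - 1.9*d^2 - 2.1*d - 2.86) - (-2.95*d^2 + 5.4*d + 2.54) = 4.65*d^4 + 4.28*d^3 + 1.05*d^2 - 7.5*d - 5.4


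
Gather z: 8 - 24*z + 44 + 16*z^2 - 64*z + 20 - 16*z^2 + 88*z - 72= 0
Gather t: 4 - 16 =-12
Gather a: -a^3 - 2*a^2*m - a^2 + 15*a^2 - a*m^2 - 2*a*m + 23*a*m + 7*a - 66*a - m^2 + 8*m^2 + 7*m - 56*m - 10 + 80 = -a^3 + a^2*(14 - 2*m) + a*(-m^2 + 21*m - 59) + 7*m^2 - 49*m + 70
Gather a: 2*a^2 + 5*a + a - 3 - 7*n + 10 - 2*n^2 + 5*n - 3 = 2*a^2 + 6*a - 2*n^2 - 2*n + 4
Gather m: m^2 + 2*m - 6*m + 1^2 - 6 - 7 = m^2 - 4*m - 12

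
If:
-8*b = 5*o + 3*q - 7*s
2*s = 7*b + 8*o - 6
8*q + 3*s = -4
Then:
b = 55*s/29 - 18/29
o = 75/58 - 327*s/232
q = -3*s/8 - 1/2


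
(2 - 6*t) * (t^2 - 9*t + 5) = -6*t^3 + 56*t^2 - 48*t + 10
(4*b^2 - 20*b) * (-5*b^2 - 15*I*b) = -20*b^4 + 100*b^3 - 60*I*b^3 + 300*I*b^2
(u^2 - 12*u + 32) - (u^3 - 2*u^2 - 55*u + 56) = -u^3 + 3*u^2 + 43*u - 24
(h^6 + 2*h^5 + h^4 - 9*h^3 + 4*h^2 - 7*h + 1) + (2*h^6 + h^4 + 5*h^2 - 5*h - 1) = 3*h^6 + 2*h^5 + 2*h^4 - 9*h^3 + 9*h^2 - 12*h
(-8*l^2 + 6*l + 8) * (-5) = 40*l^2 - 30*l - 40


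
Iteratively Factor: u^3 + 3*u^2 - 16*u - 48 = (u + 3)*(u^2 - 16) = (u - 4)*(u + 3)*(u + 4)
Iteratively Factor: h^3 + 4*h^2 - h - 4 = (h + 4)*(h^2 - 1) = (h - 1)*(h + 4)*(h + 1)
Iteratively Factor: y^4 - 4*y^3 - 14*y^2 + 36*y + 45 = (y + 3)*(y^3 - 7*y^2 + 7*y + 15) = (y - 3)*(y + 3)*(y^2 - 4*y - 5) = (y - 5)*(y - 3)*(y + 3)*(y + 1)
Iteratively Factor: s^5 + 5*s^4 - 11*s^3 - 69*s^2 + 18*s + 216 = (s + 4)*(s^4 + s^3 - 15*s^2 - 9*s + 54) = (s - 2)*(s + 4)*(s^3 + 3*s^2 - 9*s - 27) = (s - 2)*(s + 3)*(s + 4)*(s^2 - 9) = (s - 2)*(s + 3)^2*(s + 4)*(s - 3)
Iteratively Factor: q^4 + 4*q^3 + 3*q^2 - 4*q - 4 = (q - 1)*(q^3 + 5*q^2 + 8*q + 4) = (q - 1)*(q + 1)*(q^2 + 4*q + 4) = (q - 1)*(q + 1)*(q + 2)*(q + 2)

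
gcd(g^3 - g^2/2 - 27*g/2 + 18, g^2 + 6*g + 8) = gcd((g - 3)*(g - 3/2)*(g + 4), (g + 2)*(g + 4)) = g + 4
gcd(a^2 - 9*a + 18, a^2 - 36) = a - 6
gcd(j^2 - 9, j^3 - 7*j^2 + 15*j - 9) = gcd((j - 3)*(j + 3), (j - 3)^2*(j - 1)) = j - 3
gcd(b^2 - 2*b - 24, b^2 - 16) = b + 4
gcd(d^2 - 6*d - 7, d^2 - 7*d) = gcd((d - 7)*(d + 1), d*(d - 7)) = d - 7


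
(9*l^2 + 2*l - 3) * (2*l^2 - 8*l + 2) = 18*l^4 - 68*l^3 - 4*l^2 + 28*l - 6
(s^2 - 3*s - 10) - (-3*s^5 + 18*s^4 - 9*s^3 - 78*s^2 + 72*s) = 3*s^5 - 18*s^4 + 9*s^3 + 79*s^2 - 75*s - 10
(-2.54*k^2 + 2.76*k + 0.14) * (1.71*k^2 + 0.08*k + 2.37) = -4.3434*k^4 + 4.5164*k^3 - 5.5596*k^2 + 6.5524*k + 0.3318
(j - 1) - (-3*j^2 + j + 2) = 3*j^2 - 3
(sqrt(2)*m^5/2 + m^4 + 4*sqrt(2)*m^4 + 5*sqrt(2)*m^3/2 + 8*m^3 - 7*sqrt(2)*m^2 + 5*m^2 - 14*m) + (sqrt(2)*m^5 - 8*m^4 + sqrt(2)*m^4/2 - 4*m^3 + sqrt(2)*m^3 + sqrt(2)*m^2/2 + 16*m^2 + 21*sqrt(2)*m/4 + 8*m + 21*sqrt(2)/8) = 3*sqrt(2)*m^5/2 - 7*m^4 + 9*sqrt(2)*m^4/2 + 4*m^3 + 7*sqrt(2)*m^3/2 - 13*sqrt(2)*m^2/2 + 21*m^2 - 6*m + 21*sqrt(2)*m/4 + 21*sqrt(2)/8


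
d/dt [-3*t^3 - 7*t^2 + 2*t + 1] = -9*t^2 - 14*t + 2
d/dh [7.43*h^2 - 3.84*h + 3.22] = 14.86*h - 3.84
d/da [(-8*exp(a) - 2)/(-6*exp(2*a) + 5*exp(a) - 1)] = (-48*exp(2*a) - 24*exp(a) + 18)*exp(a)/(36*exp(4*a) - 60*exp(3*a) + 37*exp(2*a) - 10*exp(a) + 1)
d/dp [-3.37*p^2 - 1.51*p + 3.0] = -6.74*p - 1.51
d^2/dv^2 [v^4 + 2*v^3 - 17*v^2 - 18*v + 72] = 12*v^2 + 12*v - 34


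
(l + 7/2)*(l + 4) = l^2 + 15*l/2 + 14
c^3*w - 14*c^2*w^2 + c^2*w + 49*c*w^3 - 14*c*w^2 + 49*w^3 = (c - 7*w)^2*(c*w + w)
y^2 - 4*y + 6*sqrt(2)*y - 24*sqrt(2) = (y - 4)*(y + 6*sqrt(2))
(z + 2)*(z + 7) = z^2 + 9*z + 14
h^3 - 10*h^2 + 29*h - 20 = (h - 5)*(h - 4)*(h - 1)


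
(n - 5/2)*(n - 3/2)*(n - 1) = n^3 - 5*n^2 + 31*n/4 - 15/4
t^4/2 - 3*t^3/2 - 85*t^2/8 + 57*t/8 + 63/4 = (t/2 + 1/2)*(t - 6)*(t - 3/2)*(t + 7/2)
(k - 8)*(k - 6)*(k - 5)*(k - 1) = k^4 - 20*k^3 + 137*k^2 - 358*k + 240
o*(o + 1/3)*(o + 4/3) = o^3 + 5*o^2/3 + 4*o/9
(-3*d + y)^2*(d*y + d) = 9*d^3*y + 9*d^3 - 6*d^2*y^2 - 6*d^2*y + d*y^3 + d*y^2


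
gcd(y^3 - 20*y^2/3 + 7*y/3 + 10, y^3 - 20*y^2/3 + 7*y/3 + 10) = y^3 - 20*y^2/3 + 7*y/3 + 10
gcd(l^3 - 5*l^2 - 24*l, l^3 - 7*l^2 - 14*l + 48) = l^2 - 5*l - 24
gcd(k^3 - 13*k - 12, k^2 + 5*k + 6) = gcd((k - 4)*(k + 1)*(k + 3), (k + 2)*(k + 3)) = k + 3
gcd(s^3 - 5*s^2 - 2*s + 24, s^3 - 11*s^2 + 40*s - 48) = s^2 - 7*s + 12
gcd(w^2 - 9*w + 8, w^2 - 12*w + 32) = w - 8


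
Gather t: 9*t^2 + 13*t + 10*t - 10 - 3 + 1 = 9*t^2 + 23*t - 12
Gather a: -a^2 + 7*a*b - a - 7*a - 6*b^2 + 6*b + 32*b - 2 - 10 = -a^2 + a*(7*b - 8) - 6*b^2 + 38*b - 12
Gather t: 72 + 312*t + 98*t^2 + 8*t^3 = 8*t^3 + 98*t^2 + 312*t + 72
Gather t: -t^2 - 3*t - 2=-t^2 - 3*t - 2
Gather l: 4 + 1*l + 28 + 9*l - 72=10*l - 40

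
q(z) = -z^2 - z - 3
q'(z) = -2*z - 1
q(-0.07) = -2.93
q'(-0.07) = -0.86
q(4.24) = -25.22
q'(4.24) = -9.48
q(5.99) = -44.87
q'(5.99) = -12.98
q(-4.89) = -22.02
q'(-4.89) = 8.78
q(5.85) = -43.07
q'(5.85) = -12.70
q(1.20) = -5.64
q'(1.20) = -3.40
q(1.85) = -8.27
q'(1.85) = -4.70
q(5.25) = -35.81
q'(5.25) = -11.50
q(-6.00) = -33.00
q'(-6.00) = 11.00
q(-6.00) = -33.00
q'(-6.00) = 11.00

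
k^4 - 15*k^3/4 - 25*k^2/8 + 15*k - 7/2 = (k - 7/2)*(k - 2)*(k - 1/4)*(k + 2)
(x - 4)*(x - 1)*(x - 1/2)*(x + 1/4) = x^4 - 21*x^3/4 + 41*x^2/8 - 3*x/8 - 1/2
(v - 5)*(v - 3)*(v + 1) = v^3 - 7*v^2 + 7*v + 15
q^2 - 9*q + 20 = (q - 5)*(q - 4)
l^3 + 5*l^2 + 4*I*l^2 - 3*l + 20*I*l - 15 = (l + 5)*(l + I)*(l + 3*I)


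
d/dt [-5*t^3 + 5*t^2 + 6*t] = -15*t^2 + 10*t + 6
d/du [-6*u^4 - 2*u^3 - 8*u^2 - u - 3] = -24*u^3 - 6*u^2 - 16*u - 1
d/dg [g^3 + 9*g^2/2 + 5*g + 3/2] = 3*g^2 + 9*g + 5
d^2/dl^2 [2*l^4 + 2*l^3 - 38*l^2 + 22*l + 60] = 24*l^2 + 12*l - 76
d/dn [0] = 0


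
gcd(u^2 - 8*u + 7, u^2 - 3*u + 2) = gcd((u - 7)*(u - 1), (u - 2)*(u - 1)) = u - 1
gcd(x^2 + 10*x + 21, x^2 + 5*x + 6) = x + 3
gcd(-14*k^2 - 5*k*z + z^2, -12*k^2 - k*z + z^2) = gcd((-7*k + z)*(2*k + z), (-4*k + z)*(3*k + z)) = 1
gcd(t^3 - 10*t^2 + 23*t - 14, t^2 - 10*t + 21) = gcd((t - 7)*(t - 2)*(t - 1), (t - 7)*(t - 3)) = t - 7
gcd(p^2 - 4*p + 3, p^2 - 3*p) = p - 3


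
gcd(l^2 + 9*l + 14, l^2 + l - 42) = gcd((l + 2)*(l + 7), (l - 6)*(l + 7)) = l + 7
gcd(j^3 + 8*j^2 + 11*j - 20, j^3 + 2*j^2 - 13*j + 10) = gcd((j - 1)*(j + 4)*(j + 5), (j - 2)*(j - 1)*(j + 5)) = j^2 + 4*j - 5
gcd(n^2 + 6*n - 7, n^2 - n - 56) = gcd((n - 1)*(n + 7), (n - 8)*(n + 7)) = n + 7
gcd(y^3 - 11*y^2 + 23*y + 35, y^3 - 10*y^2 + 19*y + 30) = y^2 - 4*y - 5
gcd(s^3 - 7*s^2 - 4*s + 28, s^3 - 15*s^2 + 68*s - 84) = s^2 - 9*s + 14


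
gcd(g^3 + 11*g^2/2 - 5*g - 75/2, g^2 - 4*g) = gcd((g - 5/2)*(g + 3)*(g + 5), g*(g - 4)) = 1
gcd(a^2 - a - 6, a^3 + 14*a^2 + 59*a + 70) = a + 2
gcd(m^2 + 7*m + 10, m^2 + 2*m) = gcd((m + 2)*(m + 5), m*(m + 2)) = m + 2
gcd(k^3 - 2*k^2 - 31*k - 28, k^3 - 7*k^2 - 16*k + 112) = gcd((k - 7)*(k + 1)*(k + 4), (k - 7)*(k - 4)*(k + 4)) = k^2 - 3*k - 28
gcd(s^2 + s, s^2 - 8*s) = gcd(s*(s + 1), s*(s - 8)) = s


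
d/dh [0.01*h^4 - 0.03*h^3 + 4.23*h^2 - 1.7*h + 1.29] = 0.04*h^3 - 0.09*h^2 + 8.46*h - 1.7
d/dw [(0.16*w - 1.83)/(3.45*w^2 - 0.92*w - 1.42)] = (-0.552*w^2 + 12.627*w - 1.9108)/(11.9025*w^4 - 6.348*w^3 - 8.9516*w^2 + 2.6128*w + 2.0164)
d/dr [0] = 0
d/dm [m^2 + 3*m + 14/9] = 2*m + 3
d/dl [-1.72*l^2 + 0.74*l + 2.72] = 0.74 - 3.44*l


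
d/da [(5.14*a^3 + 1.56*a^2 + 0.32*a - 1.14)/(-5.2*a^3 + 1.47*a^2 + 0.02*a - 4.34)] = (15.6678*a^4 + 3.5336*a^3 - 85.146*a^2 - 10.1892*a - 1.366)/(27.04*a^6 - 15.288*a^5 + 1.9529*a^4 + 45.1948*a^3 - 12.7592*a^2 - 0.1736*a + 18.8356)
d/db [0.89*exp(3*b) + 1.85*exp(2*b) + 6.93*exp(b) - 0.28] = (2.67*exp(2*b) + 3.7*exp(b) + 6.93)*exp(b)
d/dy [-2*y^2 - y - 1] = -4*y - 1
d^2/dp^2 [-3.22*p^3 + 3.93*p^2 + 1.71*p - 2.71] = 7.86 - 19.32*p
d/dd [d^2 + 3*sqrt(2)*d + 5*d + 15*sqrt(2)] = 2*d + 3*sqrt(2) + 5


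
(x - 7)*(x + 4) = x^2 - 3*x - 28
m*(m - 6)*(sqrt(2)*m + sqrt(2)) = sqrt(2)*m^3 - 5*sqrt(2)*m^2 - 6*sqrt(2)*m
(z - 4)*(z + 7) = z^2 + 3*z - 28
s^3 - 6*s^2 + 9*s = s*(s - 3)^2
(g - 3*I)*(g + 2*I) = g^2 - I*g + 6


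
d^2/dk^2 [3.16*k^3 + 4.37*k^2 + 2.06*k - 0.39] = 18.96*k + 8.74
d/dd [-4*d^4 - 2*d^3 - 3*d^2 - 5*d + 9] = -16*d^3 - 6*d^2 - 6*d - 5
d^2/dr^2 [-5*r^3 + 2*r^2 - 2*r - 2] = 4 - 30*r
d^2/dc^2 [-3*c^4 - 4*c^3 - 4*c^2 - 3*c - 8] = -36*c^2 - 24*c - 8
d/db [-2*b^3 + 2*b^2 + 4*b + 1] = -6*b^2 + 4*b + 4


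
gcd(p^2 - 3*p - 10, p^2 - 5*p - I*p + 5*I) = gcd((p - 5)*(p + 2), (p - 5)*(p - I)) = p - 5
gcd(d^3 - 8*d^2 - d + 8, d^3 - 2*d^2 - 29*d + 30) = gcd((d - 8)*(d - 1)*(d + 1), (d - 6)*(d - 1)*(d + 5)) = d - 1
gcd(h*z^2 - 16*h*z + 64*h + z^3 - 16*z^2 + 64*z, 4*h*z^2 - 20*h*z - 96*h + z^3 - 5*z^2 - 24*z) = z - 8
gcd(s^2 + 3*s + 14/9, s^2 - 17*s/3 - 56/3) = s + 7/3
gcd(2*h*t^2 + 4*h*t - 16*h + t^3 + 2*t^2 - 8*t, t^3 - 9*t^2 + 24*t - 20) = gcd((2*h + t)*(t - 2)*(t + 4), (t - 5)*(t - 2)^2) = t - 2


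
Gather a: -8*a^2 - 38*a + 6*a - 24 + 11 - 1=-8*a^2 - 32*a - 14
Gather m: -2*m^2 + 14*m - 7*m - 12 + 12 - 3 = -2*m^2 + 7*m - 3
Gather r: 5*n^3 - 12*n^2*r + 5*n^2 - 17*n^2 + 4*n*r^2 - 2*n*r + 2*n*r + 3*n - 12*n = 5*n^3 - 12*n^2*r - 12*n^2 + 4*n*r^2 - 9*n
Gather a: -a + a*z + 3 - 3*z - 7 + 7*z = a*(z - 1) + 4*z - 4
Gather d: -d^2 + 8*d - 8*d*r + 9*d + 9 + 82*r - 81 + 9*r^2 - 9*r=-d^2 + d*(17 - 8*r) + 9*r^2 + 73*r - 72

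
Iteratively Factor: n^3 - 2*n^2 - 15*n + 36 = (n - 3)*(n^2 + n - 12) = (n - 3)*(n + 4)*(n - 3)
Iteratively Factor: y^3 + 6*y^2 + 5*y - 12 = (y + 3)*(y^2 + 3*y - 4) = (y - 1)*(y + 3)*(y + 4)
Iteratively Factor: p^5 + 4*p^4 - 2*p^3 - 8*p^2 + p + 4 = (p - 1)*(p^4 + 5*p^3 + 3*p^2 - 5*p - 4) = (p - 1)*(p + 1)*(p^3 + 4*p^2 - p - 4) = (p - 1)*(p + 1)^2*(p^2 + 3*p - 4) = (p - 1)^2*(p + 1)^2*(p + 4)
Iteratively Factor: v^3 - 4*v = (v - 2)*(v^2 + 2*v) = v*(v - 2)*(v + 2)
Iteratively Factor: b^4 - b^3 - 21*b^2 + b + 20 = (b - 1)*(b^3 - 21*b - 20) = (b - 1)*(b + 1)*(b^2 - b - 20) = (b - 1)*(b + 1)*(b + 4)*(b - 5)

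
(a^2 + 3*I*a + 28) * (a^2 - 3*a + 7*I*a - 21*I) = a^4 - 3*a^3 + 10*I*a^3 + 7*a^2 - 30*I*a^2 - 21*a + 196*I*a - 588*I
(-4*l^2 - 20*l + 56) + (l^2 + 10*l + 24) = -3*l^2 - 10*l + 80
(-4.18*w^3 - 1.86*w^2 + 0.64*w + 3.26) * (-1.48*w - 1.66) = 6.1864*w^4 + 9.6916*w^3 + 2.1404*w^2 - 5.8872*w - 5.4116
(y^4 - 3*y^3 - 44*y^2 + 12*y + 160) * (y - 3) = y^5 - 6*y^4 - 35*y^3 + 144*y^2 + 124*y - 480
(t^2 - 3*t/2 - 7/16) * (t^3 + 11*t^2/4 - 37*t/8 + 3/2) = t^5 + 5*t^4/4 - 147*t^3/16 + 463*t^2/64 - 29*t/128 - 21/32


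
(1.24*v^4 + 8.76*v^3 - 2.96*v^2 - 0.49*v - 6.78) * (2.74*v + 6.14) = 3.3976*v^5 + 31.616*v^4 + 45.676*v^3 - 19.517*v^2 - 21.5858*v - 41.6292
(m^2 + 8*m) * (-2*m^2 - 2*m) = -2*m^4 - 18*m^3 - 16*m^2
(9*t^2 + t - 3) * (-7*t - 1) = -63*t^3 - 16*t^2 + 20*t + 3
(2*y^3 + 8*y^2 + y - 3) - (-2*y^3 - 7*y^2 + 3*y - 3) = 4*y^3 + 15*y^2 - 2*y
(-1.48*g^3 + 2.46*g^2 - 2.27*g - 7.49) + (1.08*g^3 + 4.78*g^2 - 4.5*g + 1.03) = -0.4*g^3 + 7.24*g^2 - 6.77*g - 6.46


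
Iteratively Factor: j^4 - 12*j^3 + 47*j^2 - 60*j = (j - 5)*(j^3 - 7*j^2 + 12*j) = (j - 5)*(j - 3)*(j^2 - 4*j) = j*(j - 5)*(j - 3)*(j - 4)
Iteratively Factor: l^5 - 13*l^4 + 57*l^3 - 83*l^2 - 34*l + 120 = (l - 4)*(l^4 - 9*l^3 + 21*l^2 + l - 30) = (l - 4)*(l + 1)*(l^3 - 10*l^2 + 31*l - 30) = (l - 5)*(l - 4)*(l + 1)*(l^2 - 5*l + 6) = (l - 5)*(l - 4)*(l - 3)*(l + 1)*(l - 2)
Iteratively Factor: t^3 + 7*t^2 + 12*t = (t + 4)*(t^2 + 3*t) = t*(t + 4)*(t + 3)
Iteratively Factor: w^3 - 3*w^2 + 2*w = (w - 1)*(w^2 - 2*w) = (w - 2)*(w - 1)*(w)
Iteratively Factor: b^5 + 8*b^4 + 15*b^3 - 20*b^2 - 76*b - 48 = (b + 1)*(b^4 + 7*b^3 + 8*b^2 - 28*b - 48) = (b + 1)*(b + 3)*(b^3 + 4*b^2 - 4*b - 16) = (b - 2)*(b + 1)*(b + 3)*(b^2 + 6*b + 8) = (b - 2)*(b + 1)*(b + 3)*(b + 4)*(b + 2)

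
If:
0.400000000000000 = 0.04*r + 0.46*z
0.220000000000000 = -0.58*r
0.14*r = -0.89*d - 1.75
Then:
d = -1.91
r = -0.38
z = 0.90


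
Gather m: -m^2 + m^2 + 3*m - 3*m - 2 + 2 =0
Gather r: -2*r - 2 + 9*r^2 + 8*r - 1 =9*r^2 + 6*r - 3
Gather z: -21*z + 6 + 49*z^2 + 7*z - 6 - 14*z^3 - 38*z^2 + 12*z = -14*z^3 + 11*z^2 - 2*z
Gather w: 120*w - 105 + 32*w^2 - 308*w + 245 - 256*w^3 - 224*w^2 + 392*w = -256*w^3 - 192*w^2 + 204*w + 140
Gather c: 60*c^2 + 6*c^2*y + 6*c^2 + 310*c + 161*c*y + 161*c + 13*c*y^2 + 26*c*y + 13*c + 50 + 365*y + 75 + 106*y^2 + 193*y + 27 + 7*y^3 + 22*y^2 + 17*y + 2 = c^2*(6*y + 66) + c*(13*y^2 + 187*y + 484) + 7*y^3 + 128*y^2 + 575*y + 154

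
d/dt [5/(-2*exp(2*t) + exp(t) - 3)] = (20*exp(t) - 5)*exp(t)/(2*exp(2*t) - exp(t) + 3)^2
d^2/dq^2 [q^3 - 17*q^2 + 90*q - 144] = 6*q - 34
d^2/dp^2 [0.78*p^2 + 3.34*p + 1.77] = 1.56000000000000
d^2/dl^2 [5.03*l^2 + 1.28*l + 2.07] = 10.0600000000000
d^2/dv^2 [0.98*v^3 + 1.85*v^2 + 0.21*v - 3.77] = 5.88*v + 3.7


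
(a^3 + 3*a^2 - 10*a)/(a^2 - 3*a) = (a^2 + 3*a - 10)/(a - 3)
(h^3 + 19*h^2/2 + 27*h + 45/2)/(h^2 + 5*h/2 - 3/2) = (2*h^2 + 13*h + 15)/(2*h - 1)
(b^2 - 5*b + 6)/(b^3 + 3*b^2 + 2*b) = (b^2 - 5*b + 6)/(b*(b^2 + 3*b + 2))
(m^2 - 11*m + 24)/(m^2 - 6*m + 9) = (m - 8)/(m - 3)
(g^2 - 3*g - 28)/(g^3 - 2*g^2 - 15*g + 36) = (g - 7)/(g^2 - 6*g + 9)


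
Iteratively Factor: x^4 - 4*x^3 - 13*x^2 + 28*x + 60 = (x + 2)*(x^3 - 6*x^2 - x + 30) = (x - 5)*(x + 2)*(x^2 - x - 6) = (x - 5)*(x + 2)^2*(x - 3)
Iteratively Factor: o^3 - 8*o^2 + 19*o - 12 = (o - 3)*(o^2 - 5*o + 4) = (o - 4)*(o - 3)*(o - 1)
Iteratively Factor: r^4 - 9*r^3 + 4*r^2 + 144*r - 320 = (r - 5)*(r^3 - 4*r^2 - 16*r + 64) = (r - 5)*(r - 4)*(r^2 - 16) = (r - 5)*(r - 4)*(r + 4)*(r - 4)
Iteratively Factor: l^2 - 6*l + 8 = (l - 2)*(l - 4)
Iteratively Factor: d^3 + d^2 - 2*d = (d - 1)*(d^2 + 2*d) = d*(d - 1)*(d + 2)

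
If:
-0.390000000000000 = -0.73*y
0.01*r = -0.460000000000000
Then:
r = -46.00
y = 0.53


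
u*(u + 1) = u^2 + u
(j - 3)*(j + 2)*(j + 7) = j^3 + 6*j^2 - 13*j - 42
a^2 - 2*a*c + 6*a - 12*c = (a + 6)*(a - 2*c)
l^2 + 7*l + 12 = (l + 3)*(l + 4)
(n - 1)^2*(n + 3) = n^3 + n^2 - 5*n + 3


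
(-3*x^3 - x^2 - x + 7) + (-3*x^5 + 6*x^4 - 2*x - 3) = -3*x^5 + 6*x^4 - 3*x^3 - x^2 - 3*x + 4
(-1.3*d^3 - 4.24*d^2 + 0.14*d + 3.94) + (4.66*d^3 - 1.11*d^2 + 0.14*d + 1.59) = 3.36*d^3 - 5.35*d^2 + 0.28*d + 5.53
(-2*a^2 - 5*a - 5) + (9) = -2*a^2 - 5*a + 4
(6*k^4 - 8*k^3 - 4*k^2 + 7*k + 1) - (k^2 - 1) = 6*k^4 - 8*k^3 - 5*k^2 + 7*k + 2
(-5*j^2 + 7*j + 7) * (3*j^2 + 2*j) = -15*j^4 + 11*j^3 + 35*j^2 + 14*j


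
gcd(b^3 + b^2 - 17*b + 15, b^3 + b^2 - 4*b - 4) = 1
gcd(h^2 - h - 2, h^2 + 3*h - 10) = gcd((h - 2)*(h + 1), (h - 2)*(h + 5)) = h - 2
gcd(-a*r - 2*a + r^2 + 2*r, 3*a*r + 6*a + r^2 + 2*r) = r + 2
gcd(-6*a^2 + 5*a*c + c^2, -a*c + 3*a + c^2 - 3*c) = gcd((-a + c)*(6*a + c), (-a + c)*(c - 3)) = a - c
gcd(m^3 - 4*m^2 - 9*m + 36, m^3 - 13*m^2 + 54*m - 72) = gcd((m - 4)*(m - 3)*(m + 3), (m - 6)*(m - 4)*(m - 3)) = m^2 - 7*m + 12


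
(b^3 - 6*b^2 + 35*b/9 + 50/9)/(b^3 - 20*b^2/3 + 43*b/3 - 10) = (3*b^2 - 13*b - 10)/(3*(b^2 - 5*b + 6))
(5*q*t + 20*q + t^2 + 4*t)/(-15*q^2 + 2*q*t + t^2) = (-t - 4)/(3*q - t)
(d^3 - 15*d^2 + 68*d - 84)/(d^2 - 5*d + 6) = (d^2 - 13*d + 42)/(d - 3)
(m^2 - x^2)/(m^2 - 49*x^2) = (m^2 - x^2)/(m^2 - 49*x^2)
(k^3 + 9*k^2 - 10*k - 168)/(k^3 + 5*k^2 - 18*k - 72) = (k + 7)/(k + 3)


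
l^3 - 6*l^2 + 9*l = l*(l - 3)^2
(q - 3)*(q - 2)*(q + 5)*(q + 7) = q^4 + 7*q^3 - 19*q^2 - 103*q + 210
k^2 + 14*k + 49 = (k + 7)^2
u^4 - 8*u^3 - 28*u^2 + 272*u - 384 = (u - 8)*(u - 4)*(u - 2)*(u + 6)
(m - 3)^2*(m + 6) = m^3 - 27*m + 54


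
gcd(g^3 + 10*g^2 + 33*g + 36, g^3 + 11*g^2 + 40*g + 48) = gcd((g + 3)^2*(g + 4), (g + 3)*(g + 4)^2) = g^2 + 7*g + 12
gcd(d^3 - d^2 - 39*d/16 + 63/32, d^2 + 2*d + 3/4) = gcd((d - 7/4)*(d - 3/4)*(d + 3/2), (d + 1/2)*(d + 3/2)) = d + 3/2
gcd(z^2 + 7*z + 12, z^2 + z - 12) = z + 4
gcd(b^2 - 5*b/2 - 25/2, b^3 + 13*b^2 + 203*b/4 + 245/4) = b + 5/2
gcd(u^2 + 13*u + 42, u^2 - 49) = u + 7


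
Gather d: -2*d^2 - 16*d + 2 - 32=-2*d^2 - 16*d - 30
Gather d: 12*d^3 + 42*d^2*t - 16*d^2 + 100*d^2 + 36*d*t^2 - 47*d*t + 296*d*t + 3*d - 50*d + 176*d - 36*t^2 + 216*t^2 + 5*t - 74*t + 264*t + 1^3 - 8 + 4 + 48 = 12*d^3 + d^2*(42*t + 84) + d*(36*t^2 + 249*t + 129) + 180*t^2 + 195*t + 45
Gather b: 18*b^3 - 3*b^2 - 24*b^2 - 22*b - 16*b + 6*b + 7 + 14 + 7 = 18*b^3 - 27*b^2 - 32*b + 28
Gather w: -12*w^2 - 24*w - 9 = -12*w^2 - 24*w - 9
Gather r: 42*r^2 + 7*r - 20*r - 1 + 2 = 42*r^2 - 13*r + 1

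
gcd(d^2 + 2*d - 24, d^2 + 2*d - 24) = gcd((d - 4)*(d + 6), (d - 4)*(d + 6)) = d^2 + 2*d - 24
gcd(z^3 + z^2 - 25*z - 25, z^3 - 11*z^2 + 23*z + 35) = z^2 - 4*z - 5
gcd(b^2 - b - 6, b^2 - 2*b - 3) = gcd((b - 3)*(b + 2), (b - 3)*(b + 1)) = b - 3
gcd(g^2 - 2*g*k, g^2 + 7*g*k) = g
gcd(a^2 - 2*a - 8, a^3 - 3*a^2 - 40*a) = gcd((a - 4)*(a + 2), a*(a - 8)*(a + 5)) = 1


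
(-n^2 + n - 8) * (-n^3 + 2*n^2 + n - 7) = n^5 - 3*n^4 + 9*n^3 - 8*n^2 - 15*n + 56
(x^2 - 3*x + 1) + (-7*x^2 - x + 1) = -6*x^2 - 4*x + 2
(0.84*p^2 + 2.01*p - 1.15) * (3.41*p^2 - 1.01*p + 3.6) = 2.8644*p^4 + 6.0057*p^3 - 2.9276*p^2 + 8.3975*p - 4.14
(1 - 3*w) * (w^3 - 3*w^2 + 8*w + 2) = -3*w^4 + 10*w^3 - 27*w^2 + 2*w + 2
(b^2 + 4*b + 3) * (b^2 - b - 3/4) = b^4 + 3*b^3 - 7*b^2/4 - 6*b - 9/4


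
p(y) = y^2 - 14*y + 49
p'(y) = 2*y - 14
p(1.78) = 27.25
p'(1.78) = -10.44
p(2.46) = 20.61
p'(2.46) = -9.08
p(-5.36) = 152.77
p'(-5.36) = -24.72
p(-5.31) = 151.54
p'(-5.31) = -24.62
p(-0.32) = 53.58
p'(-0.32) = -14.64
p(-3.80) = 116.64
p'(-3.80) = -21.60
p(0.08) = 47.89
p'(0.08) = -13.84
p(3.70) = 10.89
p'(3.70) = -6.60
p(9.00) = 4.00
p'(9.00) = 4.00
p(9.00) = 4.00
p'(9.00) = 4.00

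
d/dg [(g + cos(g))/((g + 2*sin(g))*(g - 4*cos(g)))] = (-5*g^2*sin(g) - 2*g^2*cos(g) - g^2 - 2*g*cos(g) + 8*g*cos(2*g) - 2*g - 5*sin(2*g) + 6*cos(g) + 2*cos(2*g) + 2*cos(3*g) + 2)/((g + 2*sin(g))^2*(g - 4*cos(g))^2)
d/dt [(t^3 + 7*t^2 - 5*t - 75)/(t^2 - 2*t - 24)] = (t^4 - 4*t^3 - 81*t^2 - 186*t - 30)/(t^4 - 4*t^3 - 44*t^2 + 96*t + 576)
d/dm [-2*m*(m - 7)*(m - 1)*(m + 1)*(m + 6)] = -10*m^4 + 8*m^3 + 258*m^2 - 4*m - 84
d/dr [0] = 0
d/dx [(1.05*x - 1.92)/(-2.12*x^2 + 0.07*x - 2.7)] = (2.226*x^2 - 8.1408*x - 2.7006)/(4.4944*x^4 - 0.2968*x^3 + 11.4529*x^2 - 0.378*x + 7.29)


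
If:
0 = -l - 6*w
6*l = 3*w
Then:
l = 0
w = 0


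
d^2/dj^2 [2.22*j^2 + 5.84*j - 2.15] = 4.44000000000000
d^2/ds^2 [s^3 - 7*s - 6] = 6*s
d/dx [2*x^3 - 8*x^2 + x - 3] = 6*x^2 - 16*x + 1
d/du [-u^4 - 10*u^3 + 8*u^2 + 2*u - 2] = -4*u^3 - 30*u^2 + 16*u + 2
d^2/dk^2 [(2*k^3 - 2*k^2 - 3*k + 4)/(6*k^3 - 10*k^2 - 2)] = (12*k^6 - 81*k^5 + 387*k^4 - 607*k^3 + 276*k^2 + 87*k - 22)/(27*k^9 - 135*k^8 + 225*k^7 - 152*k^6 + 90*k^5 - 75*k^4 + 9*k^3 - 15*k^2 - 1)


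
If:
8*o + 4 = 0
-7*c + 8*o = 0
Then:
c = -4/7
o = -1/2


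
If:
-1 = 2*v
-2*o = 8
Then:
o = -4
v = -1/2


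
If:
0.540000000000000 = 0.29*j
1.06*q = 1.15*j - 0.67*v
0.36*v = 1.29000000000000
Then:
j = 1.86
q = -0.24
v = 3.58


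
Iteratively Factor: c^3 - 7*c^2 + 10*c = (c - 2)*(c^2 - 5*c) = c*(c - 2)*(c - 5)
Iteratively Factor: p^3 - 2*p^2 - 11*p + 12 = (p + 3)*(p^2 - 5*p + 4) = (p - 4)*(p + 3)*(p - 1)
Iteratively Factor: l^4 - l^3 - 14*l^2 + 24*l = (l - 3)*(l^3 + 2*l^2 - 8*l) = l*(l - 3)*(l^2 + 2*l - 8) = l*(l - 3)*(l + 4)*(l - 2)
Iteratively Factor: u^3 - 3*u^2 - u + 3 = (u - 1)*(u^2 - 2*u - 3) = (u - 1)*(u + 1)*(u - 3)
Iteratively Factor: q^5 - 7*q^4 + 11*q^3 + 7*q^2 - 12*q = (q - 4)*(q^4 - 3*q^3 - q^2 + 3*q) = (q - 4)*(q - 3)*(q^3 - q) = (q - 4)*(q - 3)*(q - 1)*(q^2 + q) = q*(q - 4)*(q - 3)*(q - 1)*(q + 1)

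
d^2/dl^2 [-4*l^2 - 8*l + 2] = -8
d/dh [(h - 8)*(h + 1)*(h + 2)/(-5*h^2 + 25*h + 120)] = (-h^2 - 6*h - 7)/(5*(h^2 + 6*h + 9))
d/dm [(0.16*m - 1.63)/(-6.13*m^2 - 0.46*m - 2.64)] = (0.9808*m^2 - 19.9838*m - 1.1722)/(37.5769*m^4 + 5.6396*m^3 + 32.578*m^2 + 2.4288*m + 6.9696)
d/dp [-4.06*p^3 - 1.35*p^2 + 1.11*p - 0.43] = -12.18*p^2 - 2.7*p + 1.11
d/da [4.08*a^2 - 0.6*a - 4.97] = 8.16*a - 0.6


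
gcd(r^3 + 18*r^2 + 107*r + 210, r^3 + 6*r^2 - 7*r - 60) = r + 5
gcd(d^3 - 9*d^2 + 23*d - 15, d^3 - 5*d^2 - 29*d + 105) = d - 3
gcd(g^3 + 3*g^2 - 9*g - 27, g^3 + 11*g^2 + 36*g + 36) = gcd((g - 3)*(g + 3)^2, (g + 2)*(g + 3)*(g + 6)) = g + 3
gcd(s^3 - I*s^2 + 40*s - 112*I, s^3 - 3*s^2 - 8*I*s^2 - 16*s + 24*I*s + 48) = s^2 - 8*I*s - 16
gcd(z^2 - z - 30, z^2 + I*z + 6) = 1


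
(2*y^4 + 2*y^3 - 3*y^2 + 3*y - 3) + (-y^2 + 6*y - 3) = 2*y^4 + 2*y^3 - 4*y^2 + 9*y - 6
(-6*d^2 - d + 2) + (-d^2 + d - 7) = -7*d^2 - 5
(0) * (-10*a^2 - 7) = 0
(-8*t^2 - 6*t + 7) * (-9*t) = 72*t^3 + 54*t^2 - 63*t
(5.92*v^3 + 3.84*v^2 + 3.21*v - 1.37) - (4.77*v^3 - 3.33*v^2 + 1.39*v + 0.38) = 1.15*v^3 + 7.17*v^2 + 1.82*v - 1.75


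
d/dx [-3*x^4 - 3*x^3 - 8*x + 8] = -12*x^3 - 9*x^2 - 8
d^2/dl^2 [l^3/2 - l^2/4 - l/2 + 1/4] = 3*l - 1/2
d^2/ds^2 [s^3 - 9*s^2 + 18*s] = 6*s - 18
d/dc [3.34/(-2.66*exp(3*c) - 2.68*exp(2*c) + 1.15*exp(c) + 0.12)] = (26.6532*exp(2*c) + 17.9024*exp(c) - 3.841)*exp(c)/(2.66*exp(3*c) + 2.68*exp(2*c) - 1.15*exp(c) - 0.12)^2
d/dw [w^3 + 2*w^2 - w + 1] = 3*w^2 + 4*w - 1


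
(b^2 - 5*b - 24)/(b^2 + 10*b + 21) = (b - 8)/(b + 7)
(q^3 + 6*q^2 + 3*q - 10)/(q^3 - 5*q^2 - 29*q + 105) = (q^2 + q - 2)/(q^2 - 10*q + 21)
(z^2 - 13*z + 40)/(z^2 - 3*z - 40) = (z - 5)/(z + 5)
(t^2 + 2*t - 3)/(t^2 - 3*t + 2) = (t + 3)/(t - 2)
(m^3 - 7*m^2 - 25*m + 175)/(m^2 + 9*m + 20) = (m^2 - 12*m + 35)/(m + 4)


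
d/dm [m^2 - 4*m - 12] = 2*m - 4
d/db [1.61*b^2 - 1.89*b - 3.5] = 3.22*b - 1.89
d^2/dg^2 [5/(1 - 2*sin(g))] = 10*(sin(g) - cos(2*g) - 3)/(2*sin(g) - 1)^3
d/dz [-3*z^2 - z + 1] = -6*z - 1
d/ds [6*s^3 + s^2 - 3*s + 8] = 18*s^2 + 2*s - 3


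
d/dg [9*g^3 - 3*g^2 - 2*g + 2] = 27*g^2 - 6*g - 2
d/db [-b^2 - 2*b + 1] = -2*b - 2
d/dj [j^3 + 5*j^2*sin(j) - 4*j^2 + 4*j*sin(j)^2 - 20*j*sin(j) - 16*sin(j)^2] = 5*j^2*cos(j) + 3*j^2 + 10*j*sin(j) + 4*j*sin(2*j) - 20*j*cos(j) - 8*j + 4*sin(j)^2 - 20*sin(j) - 16*sin(2*j)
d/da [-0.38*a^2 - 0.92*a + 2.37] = -0.76*a - 0.92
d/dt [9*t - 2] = 9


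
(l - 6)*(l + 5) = l^2 - l - 30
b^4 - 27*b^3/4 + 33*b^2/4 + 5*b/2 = b*(b - 5)*(b - 2)*(b + 1/4)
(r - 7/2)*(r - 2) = r^2 - 11*r/2 + 7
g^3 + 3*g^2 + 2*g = g*(g + 1)*(g + 2)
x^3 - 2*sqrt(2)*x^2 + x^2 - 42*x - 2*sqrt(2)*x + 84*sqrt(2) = (x - 6)*(x + 7)*(x - 2*sqrt(2))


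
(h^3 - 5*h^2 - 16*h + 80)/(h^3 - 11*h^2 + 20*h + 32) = (h^2 - h - 20)/(h^2 - 7*h - 8)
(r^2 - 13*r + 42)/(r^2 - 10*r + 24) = (r - 7)/(r - 4)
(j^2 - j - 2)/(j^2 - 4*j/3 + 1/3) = 3*(j^2 - j - 2)/(3*j^2 - 4*j + 1)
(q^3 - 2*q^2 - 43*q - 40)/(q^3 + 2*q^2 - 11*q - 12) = (q^2 - 3*q - 40)/(q^2 + q - 12)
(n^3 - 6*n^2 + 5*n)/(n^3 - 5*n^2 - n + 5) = n/(n + 1)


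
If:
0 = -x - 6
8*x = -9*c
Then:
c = 16/3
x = -6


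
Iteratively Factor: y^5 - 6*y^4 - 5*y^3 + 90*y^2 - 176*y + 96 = (y - 3)*(y^4 - 3*y^3 - 14*y^2 + 48*y - 32) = (y - 4)*(y - 3)*(y^3 + y^2 - 10*y + 8) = (y - 4)*(y - 3)*(y - 1)*(y^2 + 2*y - 8) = (y - 4)*(y - 3)*(y - 2)*(y - 1)*(y + 4)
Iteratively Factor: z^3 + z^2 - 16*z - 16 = (z + 4)*(z^2 - 3*z - 4) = (z + 1)*(z + 4)*(z - 4)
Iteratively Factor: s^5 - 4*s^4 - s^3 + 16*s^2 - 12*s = (s + 2)*(s^4 - 6*s^3 + 11*s^2 - 6*s) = (s - 2)*(s + 2)*(s^3 - 4*s^2 + 3*s) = s*(s - 2)*(s + 2)*(s^2 - 4*s + 3) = s*(s - 3)*(s - 2)*(s + 2)*(s - 1)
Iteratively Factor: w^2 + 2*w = (w)*(w + 2)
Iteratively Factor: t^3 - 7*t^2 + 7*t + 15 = (t + 1)*(t^2 - 8*t + 15) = (t - 5)*(t + 1)*(t - 3)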